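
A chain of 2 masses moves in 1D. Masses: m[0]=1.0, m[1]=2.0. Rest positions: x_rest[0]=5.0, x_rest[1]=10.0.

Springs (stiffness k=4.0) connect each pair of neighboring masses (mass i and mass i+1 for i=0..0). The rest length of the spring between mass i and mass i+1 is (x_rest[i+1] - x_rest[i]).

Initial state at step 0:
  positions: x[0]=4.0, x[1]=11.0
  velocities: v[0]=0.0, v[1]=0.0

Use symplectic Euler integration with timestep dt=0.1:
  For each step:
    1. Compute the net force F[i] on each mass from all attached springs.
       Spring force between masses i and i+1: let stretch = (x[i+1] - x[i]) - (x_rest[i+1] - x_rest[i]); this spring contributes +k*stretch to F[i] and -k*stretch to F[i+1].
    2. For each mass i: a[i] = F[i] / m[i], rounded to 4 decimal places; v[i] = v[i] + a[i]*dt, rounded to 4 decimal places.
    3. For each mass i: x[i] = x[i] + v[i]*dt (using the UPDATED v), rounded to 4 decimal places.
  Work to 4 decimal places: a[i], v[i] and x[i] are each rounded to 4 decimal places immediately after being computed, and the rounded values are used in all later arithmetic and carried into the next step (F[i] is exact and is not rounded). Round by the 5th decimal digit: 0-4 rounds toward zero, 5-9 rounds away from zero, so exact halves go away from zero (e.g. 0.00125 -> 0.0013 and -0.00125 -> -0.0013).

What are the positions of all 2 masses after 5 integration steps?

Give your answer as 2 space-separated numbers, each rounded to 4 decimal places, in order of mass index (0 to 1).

Step 0: x=[4.0000 11.0000] v=[0.0000 0.0000]
Step 1: x=[4.0800 10.9600] v=[0.8000 -0.4000]
Step 2: x=[4.2352 10.8824] v=[1.5520 -0.7760]
Step 3: x=[4.4563 10.7719] v=[2.2109 -1.1054]
Step 4: x=[4.7300 10.6351] v=[2.7371 -1.3685]
Step 5: x=[5.0399 10.4802] v=[3.0991 -1.5495]

Answer: 5.0399 10.4802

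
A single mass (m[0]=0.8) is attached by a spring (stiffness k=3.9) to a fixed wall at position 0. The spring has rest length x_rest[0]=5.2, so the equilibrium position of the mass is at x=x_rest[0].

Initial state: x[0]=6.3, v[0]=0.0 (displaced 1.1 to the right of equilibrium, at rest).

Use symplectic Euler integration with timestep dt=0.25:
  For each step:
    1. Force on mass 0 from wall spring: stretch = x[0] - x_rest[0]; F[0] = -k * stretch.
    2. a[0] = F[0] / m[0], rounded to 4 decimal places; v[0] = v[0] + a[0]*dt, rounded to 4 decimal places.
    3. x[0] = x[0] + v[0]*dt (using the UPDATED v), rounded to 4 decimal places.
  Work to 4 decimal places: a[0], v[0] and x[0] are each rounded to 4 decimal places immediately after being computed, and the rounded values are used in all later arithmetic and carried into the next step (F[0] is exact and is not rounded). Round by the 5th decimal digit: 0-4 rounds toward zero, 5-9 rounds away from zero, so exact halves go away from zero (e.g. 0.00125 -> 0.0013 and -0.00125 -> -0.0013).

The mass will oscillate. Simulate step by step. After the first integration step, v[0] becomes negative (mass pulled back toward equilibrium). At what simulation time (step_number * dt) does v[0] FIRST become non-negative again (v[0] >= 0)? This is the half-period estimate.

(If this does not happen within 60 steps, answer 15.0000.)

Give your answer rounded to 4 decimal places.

Step 0: x=[6.3000] v=[0.0000]
Step 1: x=[5.9649] v=[-1.3406]
Step 2: x=[5.3967] v=[-2.2728]
Step 3: x=[4.7686] v=[-2.5125]
Step 4: x=[4.2719] v=[-1.9867]
Step 5: x=[4.0580] v=[-0.8556]
Step 6: x=[4.1921] v=[0.5362]
First v>=0 after going negative at step 6, time=1.5000

Answer: 1.5000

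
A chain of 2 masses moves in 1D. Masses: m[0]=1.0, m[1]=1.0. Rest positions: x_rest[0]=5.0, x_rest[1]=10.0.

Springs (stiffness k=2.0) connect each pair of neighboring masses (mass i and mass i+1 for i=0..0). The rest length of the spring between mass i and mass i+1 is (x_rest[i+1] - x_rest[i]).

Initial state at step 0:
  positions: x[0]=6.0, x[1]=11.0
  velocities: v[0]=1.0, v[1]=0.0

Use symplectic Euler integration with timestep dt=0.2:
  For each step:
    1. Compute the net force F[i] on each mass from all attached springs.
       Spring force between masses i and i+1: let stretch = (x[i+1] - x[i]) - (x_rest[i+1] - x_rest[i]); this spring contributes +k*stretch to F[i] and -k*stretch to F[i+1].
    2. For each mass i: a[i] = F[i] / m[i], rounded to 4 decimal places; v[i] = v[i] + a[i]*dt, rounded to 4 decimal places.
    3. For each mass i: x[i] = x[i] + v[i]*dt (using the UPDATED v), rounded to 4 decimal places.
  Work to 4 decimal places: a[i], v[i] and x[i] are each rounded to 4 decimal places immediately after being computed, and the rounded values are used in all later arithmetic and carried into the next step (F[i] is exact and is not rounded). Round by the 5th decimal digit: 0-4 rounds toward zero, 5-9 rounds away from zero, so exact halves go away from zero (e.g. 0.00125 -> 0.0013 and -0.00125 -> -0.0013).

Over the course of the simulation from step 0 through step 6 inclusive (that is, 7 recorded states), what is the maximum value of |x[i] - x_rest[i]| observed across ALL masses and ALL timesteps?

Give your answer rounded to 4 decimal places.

Answer: 1.7693

Derivation:
Step 0: x=[6.0000 11.0000] v=[1.0000 0.0000]
Step 1: x=[6.2000 11.0000] v=[1.0000 0.0000]
Step 2: x=[6.3840 11.0160] v=[0.9200 0.0800]
Step 3: x=[6.5386 11.0614] v=[0.7728 0.2272]
Step 4: x=[6.6550 11.1450] v=[0.5819 0.4181]
Step 5: x=[6.7306 11.2694] v=[0.3779 0.6221]
Step 6: x=[6.7693 11.4307] v=[0.1934 0.8066]
Max displacement = 1.7693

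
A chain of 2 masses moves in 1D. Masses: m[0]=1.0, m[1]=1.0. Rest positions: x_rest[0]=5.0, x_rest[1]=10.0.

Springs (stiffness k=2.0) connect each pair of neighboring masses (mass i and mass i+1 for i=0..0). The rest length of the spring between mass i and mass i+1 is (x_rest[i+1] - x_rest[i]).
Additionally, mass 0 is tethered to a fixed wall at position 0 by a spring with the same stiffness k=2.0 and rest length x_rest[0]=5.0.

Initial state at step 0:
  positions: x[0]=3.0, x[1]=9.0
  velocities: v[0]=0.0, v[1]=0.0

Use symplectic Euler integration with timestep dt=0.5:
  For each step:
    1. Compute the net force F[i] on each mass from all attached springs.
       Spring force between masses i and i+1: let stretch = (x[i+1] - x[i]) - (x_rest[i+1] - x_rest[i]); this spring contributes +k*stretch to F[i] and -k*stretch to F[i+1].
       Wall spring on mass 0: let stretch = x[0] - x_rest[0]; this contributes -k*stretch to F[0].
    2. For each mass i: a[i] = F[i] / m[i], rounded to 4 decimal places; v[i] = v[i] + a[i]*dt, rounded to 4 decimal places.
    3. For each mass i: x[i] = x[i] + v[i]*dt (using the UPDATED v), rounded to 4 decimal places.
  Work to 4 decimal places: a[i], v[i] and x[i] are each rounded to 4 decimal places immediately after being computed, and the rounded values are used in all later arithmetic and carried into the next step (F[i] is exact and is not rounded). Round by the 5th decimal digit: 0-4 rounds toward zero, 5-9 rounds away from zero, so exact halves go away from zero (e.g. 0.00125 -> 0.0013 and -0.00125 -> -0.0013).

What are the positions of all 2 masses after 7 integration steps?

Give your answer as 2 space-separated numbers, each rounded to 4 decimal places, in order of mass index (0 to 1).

Step 0: x=[3.0000 9.0000] v=[0.0000 0.0000]
Step 1: x=[4.5000 8.5000] v=[3.0000 -1.0000]
Step 2: x=[5.7500 8.5000] v=[2.5000 0.0000]
Step 3: x=[5.5000 9.6250] v=[-0.5000 2.2500]
Step 4: x=[4.5625 11.1875] v=[-1.8750 3.1250]
Step 5: x=[4.6563 11.9375] v=[0.1875 1.5000]
Step 6: x=[6.0625 11.5469] v=[2.8124 -0.7812]
Step 7: x=[7.1797 10.9141] v=[2.2343 -1.2656]

Answer: 7.1797 10.9141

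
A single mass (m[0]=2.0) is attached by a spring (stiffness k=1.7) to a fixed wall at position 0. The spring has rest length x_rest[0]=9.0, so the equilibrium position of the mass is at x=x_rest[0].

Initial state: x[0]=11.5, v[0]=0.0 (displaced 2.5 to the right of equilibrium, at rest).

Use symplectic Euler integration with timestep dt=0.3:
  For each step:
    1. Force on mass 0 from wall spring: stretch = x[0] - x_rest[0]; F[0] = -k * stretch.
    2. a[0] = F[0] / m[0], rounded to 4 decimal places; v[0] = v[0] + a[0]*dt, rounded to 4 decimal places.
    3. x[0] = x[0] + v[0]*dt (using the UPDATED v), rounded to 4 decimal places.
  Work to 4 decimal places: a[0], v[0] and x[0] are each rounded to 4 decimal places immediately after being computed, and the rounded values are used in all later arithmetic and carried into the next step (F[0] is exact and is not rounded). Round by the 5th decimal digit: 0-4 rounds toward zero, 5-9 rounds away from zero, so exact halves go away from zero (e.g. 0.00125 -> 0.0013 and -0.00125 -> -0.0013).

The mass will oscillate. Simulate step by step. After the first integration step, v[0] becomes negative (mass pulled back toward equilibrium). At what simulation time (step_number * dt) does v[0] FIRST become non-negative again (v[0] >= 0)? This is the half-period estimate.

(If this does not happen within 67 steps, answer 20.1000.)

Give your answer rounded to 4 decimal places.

Answer: 3.6000

Derivation:
Step 0: x=[11.5000] v=[0.0000]
Step 1: x=[11.3088] v=[-0.6375]
Step 2: x=[10.9409] v=[-1.2263]
Step 3: x=[10.4245] v=[-1.7212]
Step 4: x=[9.7992] v=[-2.0844]
Step 5: x=[9.1127] v=[-2.2882]
Step 6: x=[8.4176] v=[-2.3169]
Step 7: x=[7.7671] v=[-2.1684]
Step 8: x=[7.2109] v=[-1.8540]
Step 9: x=[6.7916] v=[-1.3978]
Step 10: x=[6.5412] v=[-0.8347]
Step 11: x=[6.4789] v=[-0.2077]
Step 12: x=[6.6095] v=[0.4352]
First v>=0 after going negative at step 12, time=3.6000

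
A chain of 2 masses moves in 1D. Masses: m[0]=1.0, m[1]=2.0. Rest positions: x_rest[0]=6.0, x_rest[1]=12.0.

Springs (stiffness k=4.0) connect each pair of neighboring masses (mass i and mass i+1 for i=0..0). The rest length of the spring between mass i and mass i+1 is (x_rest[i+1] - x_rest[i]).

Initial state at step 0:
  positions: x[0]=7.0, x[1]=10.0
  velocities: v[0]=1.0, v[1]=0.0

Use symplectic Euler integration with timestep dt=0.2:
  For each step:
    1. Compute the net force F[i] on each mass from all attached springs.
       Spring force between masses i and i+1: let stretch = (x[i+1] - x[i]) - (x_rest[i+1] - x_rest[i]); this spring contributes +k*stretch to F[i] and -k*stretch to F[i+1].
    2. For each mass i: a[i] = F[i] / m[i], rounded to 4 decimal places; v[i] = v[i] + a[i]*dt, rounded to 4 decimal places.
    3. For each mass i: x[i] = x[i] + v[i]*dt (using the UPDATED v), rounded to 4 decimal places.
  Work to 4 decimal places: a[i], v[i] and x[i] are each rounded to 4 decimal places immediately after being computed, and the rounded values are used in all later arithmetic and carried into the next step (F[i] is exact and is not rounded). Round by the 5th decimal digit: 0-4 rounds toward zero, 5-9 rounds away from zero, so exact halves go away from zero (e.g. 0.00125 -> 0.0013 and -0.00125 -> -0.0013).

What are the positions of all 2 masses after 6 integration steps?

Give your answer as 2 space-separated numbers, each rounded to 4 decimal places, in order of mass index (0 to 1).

Step 0: x=[7.0000 10.0000] v=[1.0000 0.0000]
Step 1: x=[6.7200 10.2400] v=[-1.4000 1.2000]
Step 2: x=[6.0432 10.6784] v=[-3.3840 2.1920]
Step 3: x=[5.1480 11.2260] v=[-4.4758 2.7379]
Step 4: x=[4.2653 11.7673] v=[-4.4134 2.7067]
Step 5: x=[3.6229 12.1885] v=[-3.2118 2.1059]
Step 6: x=[3.3910 12.4044] v=[-1.1593 1.0797]

Answer: 3.3910 12.4044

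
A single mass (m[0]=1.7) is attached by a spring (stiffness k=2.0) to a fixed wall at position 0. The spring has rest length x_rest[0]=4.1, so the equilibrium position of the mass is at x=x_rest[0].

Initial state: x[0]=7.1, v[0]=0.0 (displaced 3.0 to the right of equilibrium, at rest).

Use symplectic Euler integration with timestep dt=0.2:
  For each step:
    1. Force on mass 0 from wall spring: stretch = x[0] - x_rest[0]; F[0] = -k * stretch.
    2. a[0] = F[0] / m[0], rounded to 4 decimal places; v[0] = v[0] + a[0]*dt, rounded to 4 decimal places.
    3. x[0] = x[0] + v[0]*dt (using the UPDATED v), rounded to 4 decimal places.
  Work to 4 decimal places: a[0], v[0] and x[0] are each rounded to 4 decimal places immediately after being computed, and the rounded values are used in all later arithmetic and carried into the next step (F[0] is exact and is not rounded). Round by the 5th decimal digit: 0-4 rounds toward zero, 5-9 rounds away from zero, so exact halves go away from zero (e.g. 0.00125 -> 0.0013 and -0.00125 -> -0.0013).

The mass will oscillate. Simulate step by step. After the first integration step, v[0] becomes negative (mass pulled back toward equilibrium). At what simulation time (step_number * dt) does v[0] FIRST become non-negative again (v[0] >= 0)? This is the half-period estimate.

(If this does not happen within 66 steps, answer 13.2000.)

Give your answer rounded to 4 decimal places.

Step 0: x=[7.1000] v=[0.0000]
Step 1: x=[6.9588] v=[-0.7059]
Step 2: x=[6.6831] v=[-1.3786]
Step 3: x=[6.2858] v=[-1.9864]
Step 4: x=[5.7857] v=[-2.5007]
Step 5: x=[5.2062] v=[-2.8973]
Step 6: x=[4.5747] v=[-3.1576]
Step 7: x=[3.9208] v=[-3.2693]
Step 8: x=[3.2754] v=[-3.2271]
Step 9: x=[2.6688] v=[-3.0331]
Step 10: x=[2.1295] v=[-2.6963]
Step 11: x=[1.6830] v=[-2.2327]
Step 12: x=[1.3502] v=[-1.6640]
Step 13: x=[1.1468] v=[-1.0170]
Step 14: x=[1.0824] v=[-0.3221]
Step 15: x=[1.1600] v=[0.3879]
First v>=0 after going negative at step 15, time=3.0000

Answer: 3.0000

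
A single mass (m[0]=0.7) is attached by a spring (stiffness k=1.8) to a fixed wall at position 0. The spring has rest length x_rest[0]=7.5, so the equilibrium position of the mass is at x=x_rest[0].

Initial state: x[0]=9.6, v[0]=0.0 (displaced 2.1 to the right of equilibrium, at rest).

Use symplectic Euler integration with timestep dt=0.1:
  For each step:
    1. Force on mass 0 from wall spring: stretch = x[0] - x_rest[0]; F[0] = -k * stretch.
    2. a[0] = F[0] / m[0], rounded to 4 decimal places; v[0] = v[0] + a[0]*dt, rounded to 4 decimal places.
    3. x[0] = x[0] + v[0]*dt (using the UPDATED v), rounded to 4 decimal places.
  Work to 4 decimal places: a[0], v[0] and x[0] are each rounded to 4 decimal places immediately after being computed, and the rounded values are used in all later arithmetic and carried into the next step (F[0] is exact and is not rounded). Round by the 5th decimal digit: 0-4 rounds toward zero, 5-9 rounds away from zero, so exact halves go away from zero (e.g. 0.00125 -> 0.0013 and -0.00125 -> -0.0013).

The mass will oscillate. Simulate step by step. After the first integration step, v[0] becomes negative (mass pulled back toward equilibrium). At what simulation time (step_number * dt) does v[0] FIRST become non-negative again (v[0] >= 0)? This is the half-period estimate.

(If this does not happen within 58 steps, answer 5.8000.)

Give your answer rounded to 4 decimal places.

Step 0: x=[9.6000] v=[0.0000]
Step 1: x=[9.5460] v=[-0.5400]
Step 2: x=[9.4394] v=[-1.0661]
Step 3: x=[9.2829] v=[-1.5648]
Step 4: x=[9.0806] v=[-2.0233]
Step 5: x=[8.8376] v=[-2.4297]
Step 6: x=[8.5602] v=[-2.7737]
Step 7: x=[8.2556] v=[-3.0463]
Step 8: x=[7.9315] v=[-3.2406]
Step 9: x=[7.5963] v=[-3.3516]
Step 10: x=[7.2587] v=[-3.3764]
Step 11: x=[6.9273] v=[-3.3144]
Step 12: x=[6.6106] v=[-3.1671]
Step 13: x=[6.3168] v=[-2.9384]
Step 14: x=[6.0534] v=[-2.6342]
Step 15: x=[5.8272] v=[-2.2622]
Step 16: x=[5.6440] v=[-1.8321]
Step 17: x=[5.5085] v=[-1.3548]
Step 18: x=[5.4242] v=[-0.8427]
Step 19: x=[5.3933] v=[-0.3089]
Step 20: x=[5.4166] v=[0.2328]
First v>=0 after going negative at step 20, time=2.0000

Answer: 2.0000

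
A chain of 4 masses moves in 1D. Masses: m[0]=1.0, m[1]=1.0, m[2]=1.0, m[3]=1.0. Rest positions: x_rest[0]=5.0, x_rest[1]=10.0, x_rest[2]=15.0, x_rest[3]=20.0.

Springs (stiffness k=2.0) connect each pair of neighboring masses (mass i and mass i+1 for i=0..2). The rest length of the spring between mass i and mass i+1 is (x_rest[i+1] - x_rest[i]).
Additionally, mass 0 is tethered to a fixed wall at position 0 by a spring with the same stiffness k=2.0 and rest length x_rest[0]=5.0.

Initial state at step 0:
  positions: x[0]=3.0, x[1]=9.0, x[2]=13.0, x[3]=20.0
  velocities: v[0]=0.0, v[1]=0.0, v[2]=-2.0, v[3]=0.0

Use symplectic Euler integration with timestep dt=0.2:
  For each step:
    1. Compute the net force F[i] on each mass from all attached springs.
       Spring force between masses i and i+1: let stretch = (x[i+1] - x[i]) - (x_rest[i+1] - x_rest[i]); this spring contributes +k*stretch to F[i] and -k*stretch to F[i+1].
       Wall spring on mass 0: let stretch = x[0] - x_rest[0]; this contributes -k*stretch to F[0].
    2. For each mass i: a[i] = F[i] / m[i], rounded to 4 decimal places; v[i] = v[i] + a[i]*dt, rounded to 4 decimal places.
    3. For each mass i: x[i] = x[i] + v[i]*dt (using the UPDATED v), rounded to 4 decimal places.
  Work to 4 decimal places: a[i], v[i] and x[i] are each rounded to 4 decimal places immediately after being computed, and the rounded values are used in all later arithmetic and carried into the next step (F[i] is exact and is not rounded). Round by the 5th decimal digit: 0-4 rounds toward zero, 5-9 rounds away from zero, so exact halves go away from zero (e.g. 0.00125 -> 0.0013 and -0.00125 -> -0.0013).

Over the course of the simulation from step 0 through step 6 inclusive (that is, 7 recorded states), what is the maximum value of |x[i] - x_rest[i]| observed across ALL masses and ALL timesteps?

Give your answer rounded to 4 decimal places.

Answer: 2.4309

Derivation:
Step 0: x=[3.0000 9.0000 13.0000 20.0000] v=[0.0000 0.0000 -2.0000 0.0000]
Step 1: x=[3.2400 8.8400 12.8400 19.8400] v=[1.2000 -0.8000 -0.8000 -0.8000]
Step 2: x=[3.6688 8.5520 12.9200 19.5200] v=[2.1440 -1.4400 0.4000 -1.6000]
Step 3: x=[4.1948 8.2228 13.1786 19.0720] v=[2.6298 -1.6461 1.2928 -2.2400]
Step 4: x=[4.7074 7.9678 13.5122 18.5525] v=[2.5631 -1.2750 1.6678 -2.5974]
Step 5: x=[5.1043 7.8955 13.8054 18.0298] v=[1.9843 -0.3614 1.4662 -2.6135]
Step 6: x=[5.3161 8.0727 13.9638 17.5691] v=[1.0591 0.8861 0.7920 -2.3033]
Max displacement = 2.4309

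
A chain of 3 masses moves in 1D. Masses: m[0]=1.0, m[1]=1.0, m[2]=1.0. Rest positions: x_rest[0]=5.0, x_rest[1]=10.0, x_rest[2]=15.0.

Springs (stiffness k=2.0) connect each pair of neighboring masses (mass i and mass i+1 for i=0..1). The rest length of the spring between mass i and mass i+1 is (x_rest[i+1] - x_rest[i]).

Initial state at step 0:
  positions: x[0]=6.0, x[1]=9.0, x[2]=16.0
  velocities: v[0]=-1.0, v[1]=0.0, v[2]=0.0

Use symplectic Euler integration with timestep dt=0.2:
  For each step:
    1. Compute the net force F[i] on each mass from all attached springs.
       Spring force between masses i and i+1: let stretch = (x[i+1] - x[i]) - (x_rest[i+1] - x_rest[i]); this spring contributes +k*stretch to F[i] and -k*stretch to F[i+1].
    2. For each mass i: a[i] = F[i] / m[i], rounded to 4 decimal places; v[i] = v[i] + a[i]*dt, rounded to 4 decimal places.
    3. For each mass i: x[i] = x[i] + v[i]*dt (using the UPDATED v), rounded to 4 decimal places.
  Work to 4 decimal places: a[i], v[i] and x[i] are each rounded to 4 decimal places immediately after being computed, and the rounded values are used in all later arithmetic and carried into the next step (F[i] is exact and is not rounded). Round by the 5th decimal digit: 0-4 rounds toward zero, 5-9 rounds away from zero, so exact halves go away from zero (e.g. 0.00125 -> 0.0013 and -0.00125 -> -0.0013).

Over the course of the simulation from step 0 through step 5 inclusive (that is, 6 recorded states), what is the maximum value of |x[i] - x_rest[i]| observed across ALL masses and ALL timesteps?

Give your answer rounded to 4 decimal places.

Step 0: x=[6.0000 9.0000 16.0000] v=[-1.0000 0.0000 0.0000]
Step 1: x=[5.6400 9.3200 15.8400] v=[-1.8000 1.6000 -0.8000]
Step 2: x=[5.1744 9.8672 15.5584] v=[-2.3280 2.7360 -1.4080]
Step 3: x=[4.6842 10.4943 15.2215] v=[-2.4509 3.1354 -1.6845]
Step 4: x=[4.2588 11.0347 14.9064] v=[-2.1269 2.7022 -1.5754]
Step 5: x=[3.9755 11.3428 14.6816] v=[-1.4165 1.5405 -1.1241]
Max displacement = 1.3428

Answer: 1.3428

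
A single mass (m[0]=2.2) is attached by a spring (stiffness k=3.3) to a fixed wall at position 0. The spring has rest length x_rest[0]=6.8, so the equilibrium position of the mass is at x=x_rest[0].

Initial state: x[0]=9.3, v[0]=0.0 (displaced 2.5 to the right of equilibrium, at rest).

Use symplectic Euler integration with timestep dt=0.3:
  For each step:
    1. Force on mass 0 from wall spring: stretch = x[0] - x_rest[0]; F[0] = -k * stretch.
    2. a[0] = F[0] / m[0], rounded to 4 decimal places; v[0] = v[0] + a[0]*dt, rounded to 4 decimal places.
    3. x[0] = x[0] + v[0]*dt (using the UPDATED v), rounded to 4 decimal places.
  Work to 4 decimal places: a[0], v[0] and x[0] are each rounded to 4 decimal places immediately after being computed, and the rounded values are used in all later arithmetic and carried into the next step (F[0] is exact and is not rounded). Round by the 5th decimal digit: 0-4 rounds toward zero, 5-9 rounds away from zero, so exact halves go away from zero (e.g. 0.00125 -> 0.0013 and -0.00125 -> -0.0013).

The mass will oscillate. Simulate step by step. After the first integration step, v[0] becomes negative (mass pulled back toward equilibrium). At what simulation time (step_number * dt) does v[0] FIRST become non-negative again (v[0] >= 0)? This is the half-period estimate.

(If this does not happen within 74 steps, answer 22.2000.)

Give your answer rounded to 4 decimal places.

Step 0: x=[9.3000] v=[0.0000]
Step 1: x=[8.9625] v=[-1.1250]
Step 2: x=[8.3331] v=[-2.0981]
Step 3: x=[7.4967] v=[-2.7880]
Step 4: x=[6.5663] v=[-3.1015]
Step 5: x=[5.6674] v=[-2.9963]
Step 6: x=[4.9214] v=[-2.4866]
Step 7: x=[4.4290] v=[-1.6412]
Step 8: x=[4.2567] v=[-0.5743]
Step 9: x=[4.4278] v=[0.5702]
First v>=0 after going negative at step 9, time=2.7000

Answer: 2.7000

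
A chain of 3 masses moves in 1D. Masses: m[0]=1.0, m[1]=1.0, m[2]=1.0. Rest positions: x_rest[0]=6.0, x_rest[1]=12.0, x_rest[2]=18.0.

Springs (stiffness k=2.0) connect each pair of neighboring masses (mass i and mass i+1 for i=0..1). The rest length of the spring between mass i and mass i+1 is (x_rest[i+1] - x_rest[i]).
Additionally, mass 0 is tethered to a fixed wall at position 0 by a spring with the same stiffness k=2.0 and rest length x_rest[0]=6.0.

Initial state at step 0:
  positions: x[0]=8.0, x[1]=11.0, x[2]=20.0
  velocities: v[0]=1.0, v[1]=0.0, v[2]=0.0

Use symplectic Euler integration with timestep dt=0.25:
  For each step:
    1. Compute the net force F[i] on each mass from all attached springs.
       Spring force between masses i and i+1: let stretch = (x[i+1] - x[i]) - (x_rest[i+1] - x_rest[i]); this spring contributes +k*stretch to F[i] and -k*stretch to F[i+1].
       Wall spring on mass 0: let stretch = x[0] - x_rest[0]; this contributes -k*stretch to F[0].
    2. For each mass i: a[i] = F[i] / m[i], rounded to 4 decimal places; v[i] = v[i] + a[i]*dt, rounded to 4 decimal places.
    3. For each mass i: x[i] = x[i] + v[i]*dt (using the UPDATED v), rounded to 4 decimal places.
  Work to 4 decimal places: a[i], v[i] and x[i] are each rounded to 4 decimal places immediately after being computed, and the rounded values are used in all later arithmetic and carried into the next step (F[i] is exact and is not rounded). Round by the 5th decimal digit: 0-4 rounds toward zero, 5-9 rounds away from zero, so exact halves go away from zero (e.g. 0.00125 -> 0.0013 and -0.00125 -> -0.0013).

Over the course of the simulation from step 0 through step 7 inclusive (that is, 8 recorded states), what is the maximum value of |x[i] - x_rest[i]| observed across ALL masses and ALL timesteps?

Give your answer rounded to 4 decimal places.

Answer: 2.8753

Derivation:
Step 0: x=[8.0000 11.0000 20.0000] v=[1.0000 0.0000 0.0000]
Step 1: x=[7.6250 11.7500 19.6250] v=[-1.5000 3.0000 -1.5000]
Step 2: x=[6.8125 12.9688 19.0156] v=[-3.2500 4.8750 -2.4375]
Step 3: x=[5.9180 14.1739 18.4004] v=[-3.5781 4.8203 -2.4609]
Step 4: x=[5.3157 14.8753 18.0069] v=[-2.4092 2.8056 -1.5742]
Step 5: x=[5.2439 14.7732 17.9719] v=[-0.2873 -0.4084 -0.1400]
Step 6: x=[5.7078 13.8798 18.2871] v=[1.8554 -3.5737 1.2607]
Step 7: x=[6.4797 12.5158 18.8014] v=[3.0875 -5.4561 2.0571]
Max displacement = 2.8753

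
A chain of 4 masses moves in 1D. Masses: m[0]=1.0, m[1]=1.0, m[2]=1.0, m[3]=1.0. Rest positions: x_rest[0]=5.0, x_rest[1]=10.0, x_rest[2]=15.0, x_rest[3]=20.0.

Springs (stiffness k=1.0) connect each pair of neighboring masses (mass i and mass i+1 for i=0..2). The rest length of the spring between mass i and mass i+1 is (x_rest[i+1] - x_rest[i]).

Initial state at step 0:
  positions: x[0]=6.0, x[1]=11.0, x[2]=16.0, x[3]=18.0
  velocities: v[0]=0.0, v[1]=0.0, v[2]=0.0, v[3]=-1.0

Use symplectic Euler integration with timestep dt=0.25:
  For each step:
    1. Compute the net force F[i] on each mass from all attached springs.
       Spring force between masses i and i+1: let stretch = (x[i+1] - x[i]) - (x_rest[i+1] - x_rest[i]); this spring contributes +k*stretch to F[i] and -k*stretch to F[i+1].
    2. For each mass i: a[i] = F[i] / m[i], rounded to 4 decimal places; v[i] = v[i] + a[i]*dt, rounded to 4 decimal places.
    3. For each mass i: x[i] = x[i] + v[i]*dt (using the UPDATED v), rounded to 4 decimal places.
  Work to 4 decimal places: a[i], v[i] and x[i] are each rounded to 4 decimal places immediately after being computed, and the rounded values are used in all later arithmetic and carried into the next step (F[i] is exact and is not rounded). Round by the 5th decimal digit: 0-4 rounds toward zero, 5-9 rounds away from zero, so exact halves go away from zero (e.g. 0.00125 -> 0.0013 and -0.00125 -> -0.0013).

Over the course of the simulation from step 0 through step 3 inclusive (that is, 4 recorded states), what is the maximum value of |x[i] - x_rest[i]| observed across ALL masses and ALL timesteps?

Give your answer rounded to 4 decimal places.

Step 0: x=[6.0000 11.0000 16.0000 18.0000] v=[0.0000 0.0000 0.0000 -1.0000]
Step 1: x=[6.0000 11.0000 15.8125 17.9375] v=[0.0000 0.0000 -0.7500 -0.2500]
Step 2: x=[6.0000 10.9883 15.4570 18.0547] v=[0.0000 -0.0469 -1.4219 0.4688]
Step 3: x=[5.9993 10.9441 14.9846 18.3221] v=[-0.0029 -0.1768 -1.8897 1.0694]
Max displacement = 2.0625

Answer: 2.0625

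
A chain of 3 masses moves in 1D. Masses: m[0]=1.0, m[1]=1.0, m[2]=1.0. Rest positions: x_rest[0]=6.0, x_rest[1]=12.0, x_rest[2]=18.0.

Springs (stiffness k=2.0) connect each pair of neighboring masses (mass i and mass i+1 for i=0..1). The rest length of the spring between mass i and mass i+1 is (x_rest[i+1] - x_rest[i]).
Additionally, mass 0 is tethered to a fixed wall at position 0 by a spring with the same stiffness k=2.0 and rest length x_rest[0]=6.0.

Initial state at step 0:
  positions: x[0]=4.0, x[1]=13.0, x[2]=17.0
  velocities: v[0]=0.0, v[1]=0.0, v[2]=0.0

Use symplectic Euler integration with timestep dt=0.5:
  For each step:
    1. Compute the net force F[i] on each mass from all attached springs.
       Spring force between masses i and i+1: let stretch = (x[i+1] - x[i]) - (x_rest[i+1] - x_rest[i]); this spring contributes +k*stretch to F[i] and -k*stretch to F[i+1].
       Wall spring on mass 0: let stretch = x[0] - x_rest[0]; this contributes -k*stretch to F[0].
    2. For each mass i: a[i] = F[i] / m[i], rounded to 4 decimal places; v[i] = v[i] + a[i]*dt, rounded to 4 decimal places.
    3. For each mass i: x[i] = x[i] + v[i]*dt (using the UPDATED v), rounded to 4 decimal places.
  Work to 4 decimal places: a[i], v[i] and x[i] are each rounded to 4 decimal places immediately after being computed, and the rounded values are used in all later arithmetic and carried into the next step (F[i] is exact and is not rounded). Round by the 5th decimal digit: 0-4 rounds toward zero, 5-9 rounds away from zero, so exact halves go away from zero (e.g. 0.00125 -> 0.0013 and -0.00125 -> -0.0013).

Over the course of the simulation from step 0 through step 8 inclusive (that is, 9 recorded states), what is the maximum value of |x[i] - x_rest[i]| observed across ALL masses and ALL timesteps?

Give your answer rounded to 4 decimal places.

Answer: 2.2500

Derivation:
Step 0: x=[4.0000 13.0000 17.0000] v=[0.0000 0.0000 0.0000]
Step 1: x=[6.5000 10.5000 18.0000] v=[5.0000 -5.0000 2.0000]
Step 2: x=[7.7500 9.7500 18.2500] v=[2.5000 -1.5000 0.5000]
Step 3: x=[6.1250 12.2500 17.2500] v=[-3.2500 5.0000 -2.0000]
Step 4: x=[4.5000 14.1875 16.7500] v=[-3.2500 3.8750 -1.0000]
Step 5: x=[5.4688 12.5625 17.9688] v=[1.9375 -3.2500 2.4375]
Step 6: x=[7.2500 10.0938 19.4844] v=[3.5624 -4.9374 3.0312]
Step 7: x=[6.8281 10.8985 19.3047] v=[-0.8438 1.6094 -0.3594]
Step 8: x=[5.0274 13.8711 17.9219] v=[-3.6015 5.9452 -2.7656]
Max displacement = 2.2500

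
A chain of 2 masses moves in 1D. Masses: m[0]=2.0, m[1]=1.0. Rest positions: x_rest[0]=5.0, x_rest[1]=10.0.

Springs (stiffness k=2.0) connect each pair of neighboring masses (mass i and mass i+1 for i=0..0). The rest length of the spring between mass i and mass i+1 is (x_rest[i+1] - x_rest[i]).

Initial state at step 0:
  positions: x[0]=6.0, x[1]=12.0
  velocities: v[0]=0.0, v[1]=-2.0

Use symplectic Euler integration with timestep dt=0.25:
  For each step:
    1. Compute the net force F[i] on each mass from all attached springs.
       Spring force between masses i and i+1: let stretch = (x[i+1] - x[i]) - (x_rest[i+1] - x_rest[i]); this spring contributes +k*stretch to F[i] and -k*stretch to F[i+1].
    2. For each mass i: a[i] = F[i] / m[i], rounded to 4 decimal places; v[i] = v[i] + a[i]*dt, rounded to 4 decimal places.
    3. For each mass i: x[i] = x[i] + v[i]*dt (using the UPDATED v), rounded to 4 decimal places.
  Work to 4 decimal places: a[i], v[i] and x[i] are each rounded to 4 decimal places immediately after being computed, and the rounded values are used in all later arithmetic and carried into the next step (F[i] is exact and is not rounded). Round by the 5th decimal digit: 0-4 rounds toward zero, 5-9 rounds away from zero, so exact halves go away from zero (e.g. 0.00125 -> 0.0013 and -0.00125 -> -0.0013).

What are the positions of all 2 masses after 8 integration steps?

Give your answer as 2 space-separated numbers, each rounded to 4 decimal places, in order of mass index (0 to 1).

Step 0: x=[6.0000 12.0000] v=[0.0000 -2.0000]
Step 1: x=[6.0625 11.3750] v=[0.2500 -2.5000]
Step 2: x=[6.1445 10.7109] v=[0.3281 -2.6563]
Step 3: x=[6.1994 10.1010] v=[0.2197 -2.4395]
Step 4: x=[6.1857 9.6284] v=[-0.0549 -1.8903]
Step 5: x=[6.0747 9.3505] v=[-0.4442 -1.1117]
Step 6: x=[5.8559 9.2881] v=[-0.8753 -0.2496]
Step 7: x=[5.5391 9.4217] v=[-1.2673 0.5343]
Step 8: x=[5.1524 9.6950] v=[-1.5467 1.0930]

Answer: 5.1524 9.6950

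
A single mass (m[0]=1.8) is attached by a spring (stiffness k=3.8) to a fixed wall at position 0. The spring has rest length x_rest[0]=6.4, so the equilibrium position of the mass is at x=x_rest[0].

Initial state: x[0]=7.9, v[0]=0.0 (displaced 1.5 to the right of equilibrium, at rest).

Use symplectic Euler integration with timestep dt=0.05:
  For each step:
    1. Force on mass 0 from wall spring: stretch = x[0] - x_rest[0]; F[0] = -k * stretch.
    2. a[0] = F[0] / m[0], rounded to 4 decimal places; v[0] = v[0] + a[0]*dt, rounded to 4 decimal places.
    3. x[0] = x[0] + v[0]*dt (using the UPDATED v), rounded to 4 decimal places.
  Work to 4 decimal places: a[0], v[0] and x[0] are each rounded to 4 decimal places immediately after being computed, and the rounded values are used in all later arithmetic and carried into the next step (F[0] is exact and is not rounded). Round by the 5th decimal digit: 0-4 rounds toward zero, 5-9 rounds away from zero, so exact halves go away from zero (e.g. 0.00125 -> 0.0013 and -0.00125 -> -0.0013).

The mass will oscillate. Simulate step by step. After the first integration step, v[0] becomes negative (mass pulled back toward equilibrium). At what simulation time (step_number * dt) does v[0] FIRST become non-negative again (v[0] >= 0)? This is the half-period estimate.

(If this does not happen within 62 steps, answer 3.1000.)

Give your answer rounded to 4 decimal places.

Step 0: x=[7.9000] v=[0.0000]
Step 1: x=[7.8921] v=[-0.1583]
Step 2: x=[7.8763] v=[-0.3158]
Step 3: x=[7.8527] v=[-0.4716]
Step 4: x=[7.8215] v=[-0.6249]
Step 5: x=[7.7828] v=[-0.7749]
Step 6: x=[7.7368] v=[-0.9209]
Step 7: x=[7.6837] v=[-1.0620]
Step 8: x=[7.6238] v=[-1.1975]
Step 9: x=[7.5575] v=[-1.3267]
Step 10: x=[7.4851] v=[-1.4489]
Step 11: x=[7.4069] v=[-1.5634]
Step 12: x=[7.3234] v=[-1.6697]
Step 13: x=[7.2350] v=[-1.7672]
Step 14: x=[7.1422] v=[-1.8553]
Step 15: x=[7.0455] v=[-1.9336]
Step 16: x=[6.9454] v=[-2.0017]
Step 17: x=[6.8424] v=[-2.0593]
Step 18: x=[6.7371] v=[-2.1060]
Step 19: x=[6.6300] v=[-2.1416]
Step 20: x=[6.5217] v=[-2.1659]
Step 21: x=[6.4128] v=[-2.1787]
Step 22: x=[6.3038] v=[-2.1801]
Step 23: x=[6.1953] v=[-2.1699]
Step 24: x=[6.0879] v=[-2.1483]
Step 25: x=[5.9821] v=[-2.1154]
Step 26: x=[5.8785] v=[-2.0713]
Step 27: x=[5.7777] v=[-2.0163]
Step 28: x=[5.6802] v=[-1.9506]
Step 29: x=[5.5865] v=[-1.8746]
Step 30: x=[5.4971] v=[-1.7887]
Step 31: x=[5.4124] v=[-1.6934]
Step 32: x=[5.3329] v=[-1.5892]
Step 33: x=[5.2591] v=[-1.4766]
Step 34: x=[5.1913] v=[-1.3562]
Step 35: x=[5.1299] v=[-1.2286]
Step 36: x=[5.0752] v=[-1.0945]
Step 37: x=[5.0275] v=[-0.9547]
Step 38: x=[4.9870] v=[-0.8098]
Step 39: x=[4.9540] v=[-0.6607]
Step 40: x=[4.9286] v=[-0.5081]
Step 41: x=[4.9110] v=[-0.3528]
Step 42: x=[4.9012] v=[-0.1956]
Step 43: x=[4.8993] v=[-0.0374]
Step 44: x=[4.9054] v=[0.1210]
First v>=0 after going negative at step 44, time=2.2000

Answer: 2.2000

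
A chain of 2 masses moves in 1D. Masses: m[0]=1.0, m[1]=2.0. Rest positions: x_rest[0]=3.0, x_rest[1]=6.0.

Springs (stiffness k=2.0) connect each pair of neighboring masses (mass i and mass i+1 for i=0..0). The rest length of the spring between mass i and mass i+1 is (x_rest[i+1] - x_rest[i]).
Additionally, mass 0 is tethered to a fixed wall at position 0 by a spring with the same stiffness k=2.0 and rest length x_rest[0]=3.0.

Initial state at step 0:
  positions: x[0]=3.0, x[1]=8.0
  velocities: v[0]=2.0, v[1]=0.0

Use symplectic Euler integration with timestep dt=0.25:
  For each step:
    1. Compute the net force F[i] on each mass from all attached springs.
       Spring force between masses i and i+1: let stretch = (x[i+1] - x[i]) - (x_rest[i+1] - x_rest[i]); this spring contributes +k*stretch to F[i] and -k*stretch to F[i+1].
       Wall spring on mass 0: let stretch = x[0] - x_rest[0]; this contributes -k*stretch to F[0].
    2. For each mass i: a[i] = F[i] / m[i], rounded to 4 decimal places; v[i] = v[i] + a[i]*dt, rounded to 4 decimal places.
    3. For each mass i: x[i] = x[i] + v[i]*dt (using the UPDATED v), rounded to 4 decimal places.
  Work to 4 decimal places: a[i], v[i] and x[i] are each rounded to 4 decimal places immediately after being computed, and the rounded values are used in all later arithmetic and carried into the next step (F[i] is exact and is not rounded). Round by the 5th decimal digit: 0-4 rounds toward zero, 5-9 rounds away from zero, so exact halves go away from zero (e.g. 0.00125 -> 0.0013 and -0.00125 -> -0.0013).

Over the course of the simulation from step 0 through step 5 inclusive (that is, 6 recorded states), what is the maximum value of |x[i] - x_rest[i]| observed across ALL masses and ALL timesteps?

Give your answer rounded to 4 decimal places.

Step 0: x=[3.0000 8.0000] v=[2.0000 0.0000]
Step 1: x=[3.7500 7.8750] v=[3.0000 -0.5000]
Step 2: x=[4.5469 7.6797] v=[3.1875 -0.7813]
Step 3: x=[5.1670 7.4761] v=[2.4805 -0.8145]
Step 4: x=[5.4299 7.3157] v=[1.0516 -0.6418]
Step 5: x=[5.2498 7.2249] v=[-0.7205 -0.3633]
Max displacement = 2.4299

Answer: 2.4299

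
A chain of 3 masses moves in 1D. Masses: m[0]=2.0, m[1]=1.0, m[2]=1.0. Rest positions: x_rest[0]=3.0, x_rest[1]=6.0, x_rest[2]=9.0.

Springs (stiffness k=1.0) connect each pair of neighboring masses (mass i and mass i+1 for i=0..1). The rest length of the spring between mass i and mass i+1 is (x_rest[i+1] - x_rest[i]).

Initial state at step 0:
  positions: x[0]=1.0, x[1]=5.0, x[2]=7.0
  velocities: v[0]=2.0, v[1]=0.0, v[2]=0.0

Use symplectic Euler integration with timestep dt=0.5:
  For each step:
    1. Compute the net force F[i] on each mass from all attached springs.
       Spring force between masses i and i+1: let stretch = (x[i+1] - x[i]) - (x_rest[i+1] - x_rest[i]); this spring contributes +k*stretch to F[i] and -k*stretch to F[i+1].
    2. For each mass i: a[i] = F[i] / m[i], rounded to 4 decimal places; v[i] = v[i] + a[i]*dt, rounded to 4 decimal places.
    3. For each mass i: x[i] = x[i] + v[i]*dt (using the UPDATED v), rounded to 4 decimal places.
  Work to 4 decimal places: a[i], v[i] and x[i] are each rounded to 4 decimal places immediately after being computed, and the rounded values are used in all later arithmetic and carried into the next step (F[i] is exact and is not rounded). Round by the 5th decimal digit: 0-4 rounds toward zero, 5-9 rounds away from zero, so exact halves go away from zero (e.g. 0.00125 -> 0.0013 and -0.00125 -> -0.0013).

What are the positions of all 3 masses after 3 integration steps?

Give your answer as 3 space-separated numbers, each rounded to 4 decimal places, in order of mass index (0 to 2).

Answer: 3.9591 4.3243 7.7579

Derivation:
Step 0: x=[1.0000 5.0000 7.0000] v=[2.0000 0.0000 0.0000]
Step 1: x=[2.1250 4.5000 7.2500] v=[2.2500 -1.0000 0.5000]
Step 2: x=[3.1719 4.0938 7.5625] v=[2.0938 -0.8125 0.6250]
Step 3: x=[3.9591 4.3243 7.7579] v=[1.5743 0.4609 0.3907]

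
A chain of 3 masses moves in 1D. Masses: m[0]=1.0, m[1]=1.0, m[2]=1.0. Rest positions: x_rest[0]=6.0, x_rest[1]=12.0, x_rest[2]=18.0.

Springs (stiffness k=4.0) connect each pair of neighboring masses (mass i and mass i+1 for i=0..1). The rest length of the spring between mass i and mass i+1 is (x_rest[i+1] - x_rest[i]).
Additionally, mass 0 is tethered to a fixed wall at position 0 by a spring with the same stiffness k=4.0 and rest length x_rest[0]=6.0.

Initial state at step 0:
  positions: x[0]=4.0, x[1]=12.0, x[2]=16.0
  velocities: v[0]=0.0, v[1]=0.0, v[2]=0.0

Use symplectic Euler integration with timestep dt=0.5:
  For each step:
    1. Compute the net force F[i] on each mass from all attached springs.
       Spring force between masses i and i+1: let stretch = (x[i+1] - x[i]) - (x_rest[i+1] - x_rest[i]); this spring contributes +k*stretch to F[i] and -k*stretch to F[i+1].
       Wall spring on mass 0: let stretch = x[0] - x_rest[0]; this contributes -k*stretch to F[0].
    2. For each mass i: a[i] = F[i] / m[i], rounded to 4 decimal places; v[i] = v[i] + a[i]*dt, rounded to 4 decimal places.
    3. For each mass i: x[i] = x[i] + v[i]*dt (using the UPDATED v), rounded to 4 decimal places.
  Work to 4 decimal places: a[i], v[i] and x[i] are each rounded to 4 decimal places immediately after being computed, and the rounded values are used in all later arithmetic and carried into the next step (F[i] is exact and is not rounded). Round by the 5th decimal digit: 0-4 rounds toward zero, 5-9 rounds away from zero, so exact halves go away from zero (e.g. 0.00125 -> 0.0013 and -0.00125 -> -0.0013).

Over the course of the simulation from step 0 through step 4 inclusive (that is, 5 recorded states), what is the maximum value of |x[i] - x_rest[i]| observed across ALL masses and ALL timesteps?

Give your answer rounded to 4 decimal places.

Answer: 4.0000

Derivation:
Step 0: x=[4.0000 12.0000 16.0000] v=[0.0000 0.0000 0.0000]
Step 1: x=[8.0000 8.0000 18.0000] v=[8.0000 -8.0000 4.0000]
Step 2: x=[4.0000 14.0000 16.0000] v=[-8.0000 12.0000 -4.0000]
Step 3: x=[6.0000 12.0000 18.0000] v=[4.0000 -4.0000 4.0000]
Step 4: x=[8.0000 10.0000 20.0000] v=[4.0000 -4.0000 4.0000]
Max displacement = 4.0000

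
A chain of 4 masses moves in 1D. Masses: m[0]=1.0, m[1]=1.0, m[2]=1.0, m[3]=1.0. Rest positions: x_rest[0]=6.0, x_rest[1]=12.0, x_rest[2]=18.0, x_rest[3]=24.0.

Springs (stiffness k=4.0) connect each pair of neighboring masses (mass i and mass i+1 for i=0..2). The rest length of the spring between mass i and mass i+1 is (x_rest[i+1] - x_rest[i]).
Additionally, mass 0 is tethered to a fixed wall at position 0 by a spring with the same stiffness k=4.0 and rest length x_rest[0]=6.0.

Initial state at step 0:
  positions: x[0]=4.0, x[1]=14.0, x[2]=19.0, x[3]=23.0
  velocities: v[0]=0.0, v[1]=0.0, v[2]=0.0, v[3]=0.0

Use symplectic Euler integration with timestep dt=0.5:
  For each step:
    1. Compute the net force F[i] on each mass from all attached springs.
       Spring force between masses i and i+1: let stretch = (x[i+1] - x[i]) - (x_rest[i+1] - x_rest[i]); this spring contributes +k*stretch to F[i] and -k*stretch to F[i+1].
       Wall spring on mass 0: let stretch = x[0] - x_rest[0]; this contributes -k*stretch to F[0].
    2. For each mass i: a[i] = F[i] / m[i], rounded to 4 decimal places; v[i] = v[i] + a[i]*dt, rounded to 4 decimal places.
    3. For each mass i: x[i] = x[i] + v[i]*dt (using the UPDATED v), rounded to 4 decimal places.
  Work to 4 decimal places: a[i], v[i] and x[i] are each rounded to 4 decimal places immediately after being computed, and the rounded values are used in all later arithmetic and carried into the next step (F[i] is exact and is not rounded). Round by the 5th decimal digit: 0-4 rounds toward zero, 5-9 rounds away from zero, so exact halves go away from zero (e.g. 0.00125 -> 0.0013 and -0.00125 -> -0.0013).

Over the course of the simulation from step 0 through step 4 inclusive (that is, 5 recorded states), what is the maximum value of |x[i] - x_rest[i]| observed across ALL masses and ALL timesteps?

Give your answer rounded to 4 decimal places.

Answer: 4.0000

Derivation:
Step 0: x=[4.0000 14.0000 19.0000 23.0000] v=[0.0000 0.0000 0.0000 0.0000]
Step 1: x=[10.0000 9.0000 18.0000 25.0000] v=[12.0000 -10.0000 -2.0000 4.0000]
Step 2: x=[5.0000 14.0000 15.0000 26.0000] v=[-10.0000 10.0000 -6.0000 2.0000]
Step 3: x=[4.0000 11.0000 22.0000 22.0000] v=[-2.0000 -6.0000 14.0000 -8.0000]
Step 4: x=[6.0000 12.0000 18.0000 24.0000] v=[4.0000 2.0000 -8.0000 4.0000]
Max displacement = 4.0000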